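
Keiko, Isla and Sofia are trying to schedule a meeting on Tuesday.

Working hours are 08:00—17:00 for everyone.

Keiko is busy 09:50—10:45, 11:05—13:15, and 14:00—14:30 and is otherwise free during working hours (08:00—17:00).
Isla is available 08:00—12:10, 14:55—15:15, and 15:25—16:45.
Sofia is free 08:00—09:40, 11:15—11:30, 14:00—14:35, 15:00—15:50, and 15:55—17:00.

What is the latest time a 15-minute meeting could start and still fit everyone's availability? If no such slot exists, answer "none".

Keiko free within 08:00–17:00: 08:00–09:50, 10:45–11:05, 13:15–14:00, 14:30–17:00.
Keiko ∩ Isla: 08:00–09:50, 10:45–11:05, 14:55–15:15, 15:25–16:45.
Keiko ∩ Isla ∩ Sofia: 08:00–09:40, 15:00–15:15, 15:25–15:50, 15:55–16:45.
Windows ≥ 15 min: 08:00–09:40, 15:00–15:15, 15:25–15:50, 15:55–16:45.
Latest start in the last window 15:55–16:45 is 16:45 − 15 min = 16:30.

16:30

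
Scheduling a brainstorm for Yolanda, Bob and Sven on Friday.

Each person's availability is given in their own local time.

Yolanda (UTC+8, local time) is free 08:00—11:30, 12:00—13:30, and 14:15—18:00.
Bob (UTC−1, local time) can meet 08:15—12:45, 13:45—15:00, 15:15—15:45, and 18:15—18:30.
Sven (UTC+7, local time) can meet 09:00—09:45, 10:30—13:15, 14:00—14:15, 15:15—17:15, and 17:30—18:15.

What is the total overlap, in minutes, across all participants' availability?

45 minutes

Yolanda → UTC: 00:00–03:30, 04:00–05:30, 06:15–10:00.
Bob → UTC: 09:15–13:45, 14:45–16:00, 16:15–16:45, 19:15–19:30.
Sven → UTC: 02:00–02:45, 03:30–06:15, 07:00–07:15, 08:15–10:15, 10:30–11:15.
Yolanda ∩ Bob: 09:15–10:00.
Yolanda ∩ Bob ∩ Sven: 09:15–10:00.
Total common minutes: 45.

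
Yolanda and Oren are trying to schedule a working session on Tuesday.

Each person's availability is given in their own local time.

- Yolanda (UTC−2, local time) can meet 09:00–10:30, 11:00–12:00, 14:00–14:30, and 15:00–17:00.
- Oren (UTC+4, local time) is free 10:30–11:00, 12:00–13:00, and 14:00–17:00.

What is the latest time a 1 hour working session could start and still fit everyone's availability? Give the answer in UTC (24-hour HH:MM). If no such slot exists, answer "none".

11:30

Yolanda → UTC: 11:00–12:30, 13:00–14:00, 16:00–16:30, 17:00–19:00.
Oren → UTC: 06:30–07:00, 08:00–09:00, 10:00–13:00.
Yolanda ∩ Oren: 11:00–12:30.
Windows ≥ 60 min: 11:00–12:30.
Latest start in the last window 11:00–12:30 is 12:30 − 60 min = 11:30.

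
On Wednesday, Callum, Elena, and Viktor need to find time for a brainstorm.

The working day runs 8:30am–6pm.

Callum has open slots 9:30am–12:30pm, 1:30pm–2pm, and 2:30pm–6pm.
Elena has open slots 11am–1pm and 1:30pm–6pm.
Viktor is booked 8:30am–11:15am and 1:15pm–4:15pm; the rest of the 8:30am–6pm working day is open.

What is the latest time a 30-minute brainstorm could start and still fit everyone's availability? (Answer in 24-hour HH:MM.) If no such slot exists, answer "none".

17:30

Viktor free within 08:30–18:00: 11:15–13:15, 16:15–18:00.
Callum ∩ Elena: 11:00–12:30, 13:30–14:00, 14:30–18:00.
Callum ∩ Elena ∩ Viktor: 11:15–12:30, 16:15–18:00.
Windows ≥ 30 min: 11:15–12:30, 16:15–18:00.
Latest start in the last window 16:15–18:00 is 18:00 − 30 min = 17:30.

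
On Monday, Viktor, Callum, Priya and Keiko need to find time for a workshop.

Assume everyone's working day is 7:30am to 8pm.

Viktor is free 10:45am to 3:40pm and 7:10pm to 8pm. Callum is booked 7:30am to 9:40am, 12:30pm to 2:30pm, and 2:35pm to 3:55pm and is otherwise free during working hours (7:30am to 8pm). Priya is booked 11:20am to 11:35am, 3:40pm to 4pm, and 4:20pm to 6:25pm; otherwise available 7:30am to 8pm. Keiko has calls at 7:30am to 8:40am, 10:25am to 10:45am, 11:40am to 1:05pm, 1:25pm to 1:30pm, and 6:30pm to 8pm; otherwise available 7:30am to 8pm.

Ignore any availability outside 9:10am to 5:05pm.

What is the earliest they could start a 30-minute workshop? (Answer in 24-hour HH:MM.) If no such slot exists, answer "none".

Callum free within 07:30–20:00: 09:40–12:30, 14:30–14:35, 15:55–20:00.
Priya free within 07:30–20:00: 07:30–11:20, 11:35–15:40, 16:00–16:20, 18:25–20:00.
Keiko free within 07:30–20:00: 08:40–10:25, 10:45–11:40, 13:05–13:25, 13:30–18:30.
Viktor ∩ Callum: 10:45–12:30, 14:30–14:35, 19:10–20:00.
Viktor ∩ Callum ∩ Priya: 10:45–11:20, 11:35–12:30, 14:30–14:35, 19:10–20:00.
Viktor ∩ Callum ∩ Priya ∩ Keiko: 10:45–11:20, 11:35–11:40, 14:30–14:35.
Restricted to 09:10–17:05: 10:45–11:20, 11:35–11:40, 14:30–14:35.
Windows ≥ 30 min: 10:45–11:20.
Earliest such window starts at 10:45.

10:45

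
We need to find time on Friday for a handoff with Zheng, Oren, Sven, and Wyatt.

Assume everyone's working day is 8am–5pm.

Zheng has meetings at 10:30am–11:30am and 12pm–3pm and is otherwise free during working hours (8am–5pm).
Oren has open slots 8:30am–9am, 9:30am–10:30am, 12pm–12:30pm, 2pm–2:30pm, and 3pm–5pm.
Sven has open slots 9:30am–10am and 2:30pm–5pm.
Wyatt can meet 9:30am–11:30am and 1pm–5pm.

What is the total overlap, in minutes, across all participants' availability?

150 minutes

Zheng free within 08:00–17:00: 08:00–10:30, 11:30–12:00, 15:00–17:00.
Zheng ∩ Oren: 08:30–09:00, 09:30–10:30, 15:00–17:00.
Zheng ∩ Oren ∩ Sven: 09:30–10:00, 15:00–17:00.
Zheng ∩ Oren ∩ Sven ∩ Wyatt: 09:30–10:00, 15:00–17:00.
Total common minutes: 30 + 120 = 150.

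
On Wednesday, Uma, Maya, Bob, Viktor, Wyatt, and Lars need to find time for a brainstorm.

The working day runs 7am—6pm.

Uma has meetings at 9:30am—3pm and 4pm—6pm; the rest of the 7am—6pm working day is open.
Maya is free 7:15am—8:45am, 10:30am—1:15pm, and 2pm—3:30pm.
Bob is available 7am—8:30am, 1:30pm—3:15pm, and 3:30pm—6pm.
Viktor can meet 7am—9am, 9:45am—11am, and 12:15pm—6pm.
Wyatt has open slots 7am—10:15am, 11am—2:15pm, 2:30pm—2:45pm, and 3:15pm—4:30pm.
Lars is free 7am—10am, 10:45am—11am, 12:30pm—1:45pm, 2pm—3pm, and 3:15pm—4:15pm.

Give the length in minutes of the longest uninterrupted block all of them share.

Uma free within 07:00–18:00: 07:00–09:30, 15:00–16:00.
Uma ∩ Maya: 07:15–08:45, 15:00–15:30.
Uma ∩ Maya ∩ Bob: 07:15–08:30, 15:00–15:15.
Uma ∩ Maya ∩ Bob ∩ Viktor: 07:15–08:30, 15:00–15:15.
Uma ∩ Maya ∩ Bob ∩ Viktor ∩ Wyatt: 07:15–08:30.
Uma ∩ Maya ∩ Bob ∩ Viktor ∩ Wyatt ∩ Lars: 07:15–08:30.
Single common window of 75 minutes.

75 minutes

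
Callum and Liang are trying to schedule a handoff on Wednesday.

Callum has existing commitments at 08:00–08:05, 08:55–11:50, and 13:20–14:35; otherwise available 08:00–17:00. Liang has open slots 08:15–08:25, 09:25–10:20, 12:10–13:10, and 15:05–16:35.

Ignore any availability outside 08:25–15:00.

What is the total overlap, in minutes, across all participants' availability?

60 minutes

Callum free within 08:00–17:00: 08:05–08:55, 11:50–13:20, 14:35–17:00.
Callum ∩ Liang: 08:15–08:25, 12:10–13:10, 15:05–16:35.
Restricted to 08:25–15:00: 12:10–13:10.
Total common minutes: 60.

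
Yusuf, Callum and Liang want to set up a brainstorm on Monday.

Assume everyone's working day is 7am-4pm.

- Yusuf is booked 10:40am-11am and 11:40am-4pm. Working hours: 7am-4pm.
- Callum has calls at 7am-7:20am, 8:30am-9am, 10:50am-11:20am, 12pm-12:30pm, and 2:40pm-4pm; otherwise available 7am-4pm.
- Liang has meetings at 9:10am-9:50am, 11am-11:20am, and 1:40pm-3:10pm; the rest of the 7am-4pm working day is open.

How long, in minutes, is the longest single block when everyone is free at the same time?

70 minutes

Yusuf free within 07:00–16:00: 07:00–10:40, 11:00–11:40.
Callum free within 07:00–16:00: 07:20–08:30, 09:00–10:50, 11:20–12:00, 12:30–14:40.
Liang free within 07:00–16:00: 07:00–09:10, 09:50–11:00, 11:20–13:40, 15:10–16:00.
Yusuf ∩ Callum: 07:20–08:30, 09:00–10:40, 11:20–11:40.
Yusuf ∩ Callum ∩ Liang: 07:20–08:30, 09:00–09:10, 09:50–10:40, 11:20–11:40.
Common window lengths: 70, 10, 50, 20 min; longest is 70.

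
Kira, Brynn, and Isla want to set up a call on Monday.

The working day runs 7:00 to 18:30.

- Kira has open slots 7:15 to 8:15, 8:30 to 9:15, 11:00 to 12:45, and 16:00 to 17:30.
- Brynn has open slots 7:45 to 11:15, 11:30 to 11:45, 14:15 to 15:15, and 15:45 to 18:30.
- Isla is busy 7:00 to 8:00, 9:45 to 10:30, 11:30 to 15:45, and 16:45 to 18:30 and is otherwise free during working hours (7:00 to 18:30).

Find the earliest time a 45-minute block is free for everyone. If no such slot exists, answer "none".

08:30

Isla free within 07:00–18:30: 08:00–09:45, 10:30–11:30, 15:45–16:45.
Kira ∩ Brynn: 07:45–08:15, 08:30–09:15, 11:00–11:15, 11:30–11:45, 16:00–17:30.
Kira ∩ Brynn ∩ Isla: 08:00–08:15, 08:30–09:15, 11:00–11:15, 16:00–16:45.
Windows ≥ 45 min: 08:30–09:15, 16:00–16:45.
Earliest such window starts at 08:30.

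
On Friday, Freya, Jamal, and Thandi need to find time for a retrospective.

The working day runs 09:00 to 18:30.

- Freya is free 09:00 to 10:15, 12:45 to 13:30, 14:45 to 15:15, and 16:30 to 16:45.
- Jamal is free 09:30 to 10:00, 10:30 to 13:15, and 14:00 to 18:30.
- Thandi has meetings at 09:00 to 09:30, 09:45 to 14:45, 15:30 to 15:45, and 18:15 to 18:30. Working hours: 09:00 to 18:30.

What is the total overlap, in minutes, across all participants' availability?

Thandi free within 09:00–18:30: 09:30–09:45, 14:45–15:30, 15:45–18:15.
Freya ∩ Jamal: 09:30–10:00, 12:45–13:15, 14:45–15:15, 16:30–16:45.
Freya ∩ Jamal ∩ Thandi: 09:30–09:45, 14:45–15:15, 16:30–16:45.
Total common minutes: 15 + 30 + 15 = 60.

60 minutes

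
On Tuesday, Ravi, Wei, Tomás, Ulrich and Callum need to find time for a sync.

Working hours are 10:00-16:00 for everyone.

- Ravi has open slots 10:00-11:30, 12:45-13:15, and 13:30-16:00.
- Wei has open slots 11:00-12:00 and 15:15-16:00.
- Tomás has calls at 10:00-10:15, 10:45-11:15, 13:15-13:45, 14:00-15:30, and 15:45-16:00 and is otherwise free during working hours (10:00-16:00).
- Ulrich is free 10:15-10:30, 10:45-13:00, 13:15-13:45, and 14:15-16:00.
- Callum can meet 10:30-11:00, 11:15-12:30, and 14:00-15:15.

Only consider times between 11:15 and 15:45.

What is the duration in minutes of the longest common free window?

15 minutes

Tomás free within 10:00–16:00: 10:15–10:45, 11:15–13:15, 13:45–14:00, 15:30–15:45.
Ravi ∩ Wei: 11:00–11:30, 15:15–16:00.
Ravi ∩ Wei ∩ Tomás: 11:15–11:30, 15:30–15:45.
Ravi ∩ Wei ∩ Tomás ∩ Ulrich: 11:15–11:30, 15:30–15:45.
Ravi ∩ Wei ∩ Tomás ∩ Ulrich ∩ Callum: 11:15–11:30.
Restricted to 11:15–15:45: 11:15–11:30.
Single common window of 15 minutes.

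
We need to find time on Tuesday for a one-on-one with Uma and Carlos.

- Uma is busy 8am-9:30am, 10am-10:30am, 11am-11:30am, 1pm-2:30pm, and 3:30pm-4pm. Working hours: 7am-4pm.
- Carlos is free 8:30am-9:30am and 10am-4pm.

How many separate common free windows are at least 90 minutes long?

1

Uma free within 07:00–16:00: 07:00–08:00, 09:30–10:00, 10:30–11:00, 11:30–13:00, 14:30–15:30.
Uma ∩ Carlos: 10:30–11:00, 11:30–13:00, 14:30–15:30.
Windows ≥ 90 min: 11:30–13:00.
That's 1 window.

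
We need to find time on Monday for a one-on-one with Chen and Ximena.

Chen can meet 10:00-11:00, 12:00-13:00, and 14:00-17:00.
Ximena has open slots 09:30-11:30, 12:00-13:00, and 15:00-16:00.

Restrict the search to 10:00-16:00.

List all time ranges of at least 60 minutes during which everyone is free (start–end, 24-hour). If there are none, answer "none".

Chen ∩ Ximena: 10:00–11:00, 12:00–13:00, 15:00–16:00.
Restricted to 10:00–16:00: 10:00–11:00, 12:00–13:00, 15:00–16:00.
Windows ≥ 60 min: 10:00–11:00, 12:00–13:00, 15:00–16:00.

10:00–11:00, 12:00–13:00, 15:00–16:00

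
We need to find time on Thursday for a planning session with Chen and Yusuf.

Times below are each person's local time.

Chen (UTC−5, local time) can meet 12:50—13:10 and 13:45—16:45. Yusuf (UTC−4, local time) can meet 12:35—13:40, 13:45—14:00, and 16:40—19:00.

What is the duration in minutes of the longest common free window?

Chen → UTC: 17:50–18:10, 18:45–21:45.
Yusuf → UTC: 16:35–17:40, 17:45–18:00, 20:40–23:00.
Chen ∩ Yusuf: 17:50–18:00, 20:40–21:45.
Common window lengths: 10, 65 min; longest is 65.

65 minutes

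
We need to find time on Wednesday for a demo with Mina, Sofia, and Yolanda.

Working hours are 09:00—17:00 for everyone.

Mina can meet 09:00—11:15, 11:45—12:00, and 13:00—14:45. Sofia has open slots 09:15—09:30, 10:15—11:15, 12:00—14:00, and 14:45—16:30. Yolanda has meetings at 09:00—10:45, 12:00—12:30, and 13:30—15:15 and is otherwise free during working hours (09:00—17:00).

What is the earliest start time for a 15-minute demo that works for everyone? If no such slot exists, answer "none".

Yolanda free within 09:00–17:00: 10:45–12:00, 12:30–13:30, 15:15–17:00.
Mina ∩ Sofia: 09:15–09:30, 10:15–11:15, 13:00–14:00.
Mina ∩ Sofia ∩ Yolanda: 10:45–11:15, 13:00–13:30.
Windows ≥ 15 min: 10:45–11:15, 13:00–13:30.
Earliest such window starts at 10:45.

10:45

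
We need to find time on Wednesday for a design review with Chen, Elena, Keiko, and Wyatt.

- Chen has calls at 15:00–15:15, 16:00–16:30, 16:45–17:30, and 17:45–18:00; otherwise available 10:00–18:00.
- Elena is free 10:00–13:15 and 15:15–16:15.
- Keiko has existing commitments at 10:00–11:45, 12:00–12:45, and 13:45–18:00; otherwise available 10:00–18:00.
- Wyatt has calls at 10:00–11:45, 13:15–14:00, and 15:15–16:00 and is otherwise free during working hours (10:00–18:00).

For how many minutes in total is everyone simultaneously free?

Chen free within 10:00–18:00: 10:00–15:00, 15:15–16:00, 16:30–16:45, 17:30–17:45.
Keiko free within 10:00–18:00: 11:45–12:00, 12:45–13:45.
Wyatt free within 10:00–18:00: 11:45–13:15, 14:00–15:15, 16:00–18:00.
Chen ∩ Elena: 10:00–13:15, 15:15–16:00.
Chen ∩ Elena ∩ Keiko: 11:45–12:00, 12:45–13:15.
Chen ∩ Elena ∩ Keiko ∩ Wyatt: 11:45–12:00, 12:45–13:15.
Total common minutes: 15 + 30 = 45.

45 minutes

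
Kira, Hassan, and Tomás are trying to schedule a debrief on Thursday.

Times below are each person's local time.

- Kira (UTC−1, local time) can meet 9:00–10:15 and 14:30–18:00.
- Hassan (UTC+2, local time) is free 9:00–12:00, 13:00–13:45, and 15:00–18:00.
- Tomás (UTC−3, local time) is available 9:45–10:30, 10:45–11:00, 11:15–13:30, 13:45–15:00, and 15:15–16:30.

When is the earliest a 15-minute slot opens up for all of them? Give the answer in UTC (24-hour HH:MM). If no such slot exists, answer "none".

15:30

Kira → UTC: 10:00–11:15, 15:30–19:00.
Hassan → UTC: 07:00–10:00, 11:00–11:45, 13:00–16:00.
Tomás → UTC: 12:45–13:30, 13:45–14:00, 14:15–16:30, 16:45–18:00, 18:15–19:30.
Kira ∩ Hassan: 11:00–11:15, 15:30–16:00.
Kira ∩ Hassan ∩ Tomás: 15:30–16:00.
Windows ≥ 15 min: 15:30–16:00.
Earliest such window starts at 15:30.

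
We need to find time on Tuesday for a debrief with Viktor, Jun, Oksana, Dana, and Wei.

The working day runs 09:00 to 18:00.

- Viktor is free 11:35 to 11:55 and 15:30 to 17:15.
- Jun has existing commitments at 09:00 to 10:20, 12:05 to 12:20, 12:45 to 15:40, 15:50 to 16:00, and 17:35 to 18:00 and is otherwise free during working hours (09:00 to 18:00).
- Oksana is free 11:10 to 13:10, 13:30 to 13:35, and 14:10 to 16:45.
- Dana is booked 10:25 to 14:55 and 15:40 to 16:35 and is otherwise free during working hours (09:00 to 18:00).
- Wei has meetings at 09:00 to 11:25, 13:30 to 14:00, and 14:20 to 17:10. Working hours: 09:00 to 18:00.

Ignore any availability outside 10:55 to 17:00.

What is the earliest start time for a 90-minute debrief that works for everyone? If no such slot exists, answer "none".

none

Jun free within 09:00–18:00: 10:20–12:05, 12:20–12:45, 15:40–15:50, 16:00–17:35.
Dana free within 09:00–18:00: 09:00–10:25, 14:55–15:40, 16:35–18:00.
Wei free within 09:00–18:00: 11:25–13:30, 14:00–14:20, 17:10–18:00.
Viktor ∩ Jun: 11:35–11:55, 15:40–15:50, 16:00–17:15.
Viktor ∩ Jun ∩ Oksana: 11:35–11:55, 15:40–15:50, 16:00–16:45.
Viktor ∩ Jun ∩ Oksana ∩ Dana: 16:35–16:45.
Viktor ∩ Jun ∩ Oksana ∩ Dana ∩ Wei: (none).
Restricted to 10:55–17:00: (none).
Windows ≥ 90 min: (none).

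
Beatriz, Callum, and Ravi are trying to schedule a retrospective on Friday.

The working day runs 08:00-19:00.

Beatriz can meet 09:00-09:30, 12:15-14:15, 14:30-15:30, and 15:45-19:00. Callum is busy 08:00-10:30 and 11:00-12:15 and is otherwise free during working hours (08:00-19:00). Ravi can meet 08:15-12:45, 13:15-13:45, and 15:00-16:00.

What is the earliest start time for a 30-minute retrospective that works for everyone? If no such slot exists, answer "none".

12:15

Callum free within 08:00–19:00: 10:30–11:00, 12:15–19:00.
Beatriz ∩ Callum: 12:15–14:15, 14:30–15:30, 15:45–19:00.
Beatriz ∩ Callum ∩ Ravi: 12:15–12:45, 13:15–13:45, 15:00–15:30, 15:45–16:00.
Windows ≥ 30 min: 12:15–12:45, 13:15–13:45, 15:00–15:30.
Earliest such window starts at 12:15.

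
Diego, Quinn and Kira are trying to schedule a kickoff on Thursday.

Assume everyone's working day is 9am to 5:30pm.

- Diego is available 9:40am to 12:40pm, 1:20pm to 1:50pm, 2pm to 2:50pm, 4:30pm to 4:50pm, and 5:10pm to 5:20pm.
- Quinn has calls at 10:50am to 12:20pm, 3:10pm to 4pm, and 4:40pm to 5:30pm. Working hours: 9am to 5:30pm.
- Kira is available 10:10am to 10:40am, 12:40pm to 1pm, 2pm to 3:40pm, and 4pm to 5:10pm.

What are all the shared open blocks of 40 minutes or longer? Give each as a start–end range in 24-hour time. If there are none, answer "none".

14:00–14:50

Quinn free within 09:00–17:30: 09:00–10:50, 12:20–15:10, 16:00–16:40.
Diego ∩ Quinn: 09:40–10:50, 12:20–12:40, 13:20–13:50, 14:00–14:50, 16:30–16:40.
Diego ∩ Quinn ∩ Kira: 10:10–10:40, 14:00–14:50, 16:30–16:40.
Windows ≥ 40 min: 14:00–14:50.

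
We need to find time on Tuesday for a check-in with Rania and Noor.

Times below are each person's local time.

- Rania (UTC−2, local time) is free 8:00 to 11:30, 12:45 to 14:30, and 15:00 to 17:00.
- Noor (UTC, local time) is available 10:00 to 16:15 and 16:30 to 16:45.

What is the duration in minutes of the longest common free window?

Rania → UTC: 10:00–13:30, 14:45–16:30, 17:00–19:00.
Noor → UTC: 10:00–16:15, 16:30–16:45.
Rania ∩ Noor: 10:00–13:30, 14:45–16:15.
Common window lengths: 210, 90 min; longest is 210.

210 minutes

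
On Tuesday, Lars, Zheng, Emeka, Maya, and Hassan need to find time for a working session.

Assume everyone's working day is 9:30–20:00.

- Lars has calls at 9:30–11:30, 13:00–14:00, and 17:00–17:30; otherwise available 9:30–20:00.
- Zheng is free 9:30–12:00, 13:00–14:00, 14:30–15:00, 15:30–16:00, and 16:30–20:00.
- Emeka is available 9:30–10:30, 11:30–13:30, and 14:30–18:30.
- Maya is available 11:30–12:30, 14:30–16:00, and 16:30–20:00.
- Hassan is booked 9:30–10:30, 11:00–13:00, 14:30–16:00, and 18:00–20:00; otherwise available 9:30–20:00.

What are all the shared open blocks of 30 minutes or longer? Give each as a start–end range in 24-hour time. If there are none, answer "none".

Lars free within 09:30–20:00: 11:30–13:00, 14:00–17:00, 17:30–20:00.
Hassan free within 09:30–20:00: 10:30–11:00, 13:00–14:30, 16:00–18:00.
Lars ∩ Zheng: 11:30–12:00, 14:30–15:00, 15:30–16:00, 16:30–17:00, 17:30–20:00.
Lars ∩ Zheng ∩ Emeka: 11:30–12:00, 14:30–15:00, 15:30–16:00, 16:30–17:00, 17:30–18:30.
Lars ∩ Zheng ∩ Emeka ∩ Maya: 11:30–12:00, 14:30–15:00, 15:30–16:00, 16:30–17:00, 17:30–18:30.
Lars ∩ Zheng ∩ Emeka ∩ Maya ∩ Hassan: 16:30–17:00, 17:30–18:00.
Windows ≥ 30 min: 16:30–17:00, 17:30–18:00.

16:30–17:00, 17:30–18:00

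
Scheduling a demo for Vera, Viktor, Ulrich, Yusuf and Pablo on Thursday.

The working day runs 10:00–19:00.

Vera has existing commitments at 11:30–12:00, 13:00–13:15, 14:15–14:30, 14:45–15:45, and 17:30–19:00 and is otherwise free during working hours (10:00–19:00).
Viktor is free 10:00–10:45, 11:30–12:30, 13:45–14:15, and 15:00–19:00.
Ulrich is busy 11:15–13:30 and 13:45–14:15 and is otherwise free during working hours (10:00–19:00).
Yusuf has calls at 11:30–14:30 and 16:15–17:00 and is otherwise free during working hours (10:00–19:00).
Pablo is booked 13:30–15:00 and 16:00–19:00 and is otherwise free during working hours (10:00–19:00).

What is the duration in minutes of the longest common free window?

Vera free within 10:00–19:00: 10:00–11:30, 12:00–13:00, 13:15–14:15, 14:30–14:45, 15:45–17:30.
Ulrich free within 10:00–19:00: 10:00–11:15, 13:30–13:45, 14:15–19:00.
Yusuf free within 10:00–19:00: 10:00–11:30, 14:30–16:15, 17:00–19:00.
Pablo free within 10:00–19:00: 10:00–13:30, 15:00–16:00.
Vera ∩ Viktor: 10:00–10:45, 12:00–12:30, 13:45–14:15, 15:45–17:30.
Vera ∩ Viktor ∩ Ulrich: 10:00–10:45, 15:45–17:30.
Vera ∩ Viktor ∩ Ulrich ∩ Yusuf: 10:00–10:45, 15:45–16:15, 17:00–17:30.
Vera ∩ Viktor ∩ Ulrich ∩ Yusuf ∩ Pablo: 10:00–10:45, 15:45–16:00.
Common window lengths: 45, 15 min; longest is 45.

45 minutes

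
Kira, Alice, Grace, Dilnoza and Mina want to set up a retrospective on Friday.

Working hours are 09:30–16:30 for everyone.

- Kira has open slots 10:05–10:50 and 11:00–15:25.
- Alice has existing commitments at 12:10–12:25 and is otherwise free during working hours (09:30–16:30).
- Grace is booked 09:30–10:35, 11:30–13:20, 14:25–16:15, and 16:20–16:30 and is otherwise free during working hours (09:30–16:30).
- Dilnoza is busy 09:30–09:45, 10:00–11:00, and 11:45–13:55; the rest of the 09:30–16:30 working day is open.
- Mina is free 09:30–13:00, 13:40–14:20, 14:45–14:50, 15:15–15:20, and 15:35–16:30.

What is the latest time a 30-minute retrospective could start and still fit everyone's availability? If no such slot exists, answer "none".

Alice free within 09:30–16:30: 09:30–12:10, 12:25–16:30.
Grace free within 09:30–16:30: 10:35–11:30, 13:20–14:25, 16:15–16:20.
Dilnoza free within 09:30–16:30: 09:45–10:00, 11:00–11:45, 13:55–16:30.
Kira ∩ Alice: 10:05–10:50, 11:00–12:10, 12:25–15:25.
Kira ∩ Alice ∩ Grace: 10:35–10:50, 11:00–11:30, 13:20–14:25.
Kira ∩ Alice ∩ Grace ∩ Dilnoza: 11:00–11:30, 13:55–14:25.
Kira ∩ Alice ∩ Grace ∩ Dilnoza ∩ Mina: 11:00–11:30, 13:55–14:20.
Windows ≥ 30 min: 11:00–11:30.
Latest start in the last window 11:00–11:30 is 11:30 − 30 min = 11:00.

11:00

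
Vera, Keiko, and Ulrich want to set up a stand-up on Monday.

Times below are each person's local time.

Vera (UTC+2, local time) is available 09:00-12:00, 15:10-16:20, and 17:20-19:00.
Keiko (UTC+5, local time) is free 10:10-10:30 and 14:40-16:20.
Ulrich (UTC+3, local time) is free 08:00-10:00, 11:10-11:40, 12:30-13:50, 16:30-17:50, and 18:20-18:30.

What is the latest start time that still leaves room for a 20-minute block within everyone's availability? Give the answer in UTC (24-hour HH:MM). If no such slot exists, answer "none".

Vera → UTC: 07:00–10:00, 13:10–14:20, 15:20–17:00.
Keiko → UTC: 05:10–05:30, 09:40–11:20.
Ulrich → UTC: 05:00–07:00, 08:10–08:40, 09:30–10:50, 13:30–14:50, 15:20–15:30.
Vera ∩ Keiko: 09:40–10:00.
Vera ∩ Keiko ∩ Ulrich: 09:40–10:00.
Windows ≥ 20 min: 09:40–10:00.
Latest start in the last window 09:40–10:00 is 10:00 − 20 min = 09:40.

09:40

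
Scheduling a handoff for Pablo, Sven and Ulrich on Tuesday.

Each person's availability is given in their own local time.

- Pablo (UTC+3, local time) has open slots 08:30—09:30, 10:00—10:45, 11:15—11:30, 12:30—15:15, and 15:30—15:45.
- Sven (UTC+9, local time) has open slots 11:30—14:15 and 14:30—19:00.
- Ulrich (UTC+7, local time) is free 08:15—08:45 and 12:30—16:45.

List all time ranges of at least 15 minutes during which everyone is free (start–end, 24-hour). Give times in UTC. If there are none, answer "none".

05:30–06:30, 07:00–07:45, 08:15–08:30, 09:30–09:45

Pablo → UTC: 05:30–06:30, 07:00–07:45, 08:15–08:30, 09:30–12:15, 12:30–12:45.
Sven → UTC: 02:30–05:15, 05:30–10:00.
Ulrich → UTC: 01:15–01:45, 05:30–09:45.
Pablo ∩ Sven: 05:30–06:30, 07:00–07:45, 08:15–08:30, 09:30–10:00.
Pablo ∩ Sven ∩ Ulrich: 05:30–06:30, 07:00–07:45, 08:15–08:30, 09:30–09:45.
Windows ≥ 15 min: 05:30–06:30, 07:00–07:45, 08:15–08:30, 09:30–09:45.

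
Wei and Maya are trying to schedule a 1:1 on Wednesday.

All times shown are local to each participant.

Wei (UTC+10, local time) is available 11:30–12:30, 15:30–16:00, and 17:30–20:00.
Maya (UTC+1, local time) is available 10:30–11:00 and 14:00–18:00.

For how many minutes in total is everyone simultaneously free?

Wei → UTC: 01:30–02:30, 05:30–06:00, 07:30–10:00.
Maya → UTC: 09:30–10:00, 13:00–17:00.
Wei ∩ Maya: 09:30–10:00.
Total common minutes: 30.

30 minutes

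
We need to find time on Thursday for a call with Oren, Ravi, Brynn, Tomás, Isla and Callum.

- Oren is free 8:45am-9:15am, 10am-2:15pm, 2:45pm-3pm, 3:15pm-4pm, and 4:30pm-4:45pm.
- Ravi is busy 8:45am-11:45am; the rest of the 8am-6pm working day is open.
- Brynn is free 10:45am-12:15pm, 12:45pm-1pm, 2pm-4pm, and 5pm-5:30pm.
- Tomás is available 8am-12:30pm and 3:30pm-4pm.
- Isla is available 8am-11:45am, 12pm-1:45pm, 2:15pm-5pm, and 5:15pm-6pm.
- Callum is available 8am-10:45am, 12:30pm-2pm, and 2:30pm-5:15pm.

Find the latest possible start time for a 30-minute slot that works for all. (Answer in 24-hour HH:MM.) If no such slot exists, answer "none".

15:30

Ravi free within 08:00–18:00: 08:00–08:45, 11:45–18:00.
Oren ∩ Ravi: 11:45–14:15, 14:45–15:00, 15:15–16:00, 16:30–16:45.
Oren ∩ Ravi ∩ Brynn: 11:45–12:15, 12:45–13:00, 14:00–14:15, 14:45–15:00, 15:15–16:00.
Oren ∩ Ravi ∩ Brynn ∩ Tomás: 11:45–12:15, 15:30–16:00.
Oren ∩ Ravi ∩ Brynn ∩ Tomás ∩ Isla: 12:00–12:15, 15:30–16:00.
Oren ∩ Ravi ∩ Brynn ∩ Tomás ∩ Isla ∩ Callum: 15:30–16:00.
Windows ≥ 30 min: 15:30–16:00.
Latest start in the last window 15:30–16:00 is 16:00 − 30 min = 15:30.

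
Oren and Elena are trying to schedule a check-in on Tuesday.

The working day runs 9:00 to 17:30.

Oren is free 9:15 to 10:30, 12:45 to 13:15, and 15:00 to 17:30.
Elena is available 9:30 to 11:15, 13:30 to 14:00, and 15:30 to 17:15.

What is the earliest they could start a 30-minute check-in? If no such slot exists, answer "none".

Oren ∩ Elena: 09:30–10:30, 15:30–17:15.
Windows ≥ 30 min: 09:30–10:30, 15:30–17:15.
Earliest such window starts at 09:30.

09:30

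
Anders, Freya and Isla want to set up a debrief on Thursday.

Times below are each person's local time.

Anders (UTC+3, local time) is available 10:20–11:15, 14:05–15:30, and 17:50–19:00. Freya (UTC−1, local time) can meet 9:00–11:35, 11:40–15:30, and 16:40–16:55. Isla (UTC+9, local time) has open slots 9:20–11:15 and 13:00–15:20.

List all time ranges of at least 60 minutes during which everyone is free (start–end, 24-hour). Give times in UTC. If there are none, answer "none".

Anders → UTC: 07:20–08:15, 11:05–12:30, 14:50–16:00.
Freya → UTC: 10:00–12:35, 12:40–16:30, 17:40–17:55.
Isla → UTC: 00:20–02:15, 04:00–06:20.
Anders ∩ Freya: 11:05–12:30, 14:50–16:00.
Anders ∩ Freya ∩ Isla: (none).
Windows ≥ 60 min: (none).

none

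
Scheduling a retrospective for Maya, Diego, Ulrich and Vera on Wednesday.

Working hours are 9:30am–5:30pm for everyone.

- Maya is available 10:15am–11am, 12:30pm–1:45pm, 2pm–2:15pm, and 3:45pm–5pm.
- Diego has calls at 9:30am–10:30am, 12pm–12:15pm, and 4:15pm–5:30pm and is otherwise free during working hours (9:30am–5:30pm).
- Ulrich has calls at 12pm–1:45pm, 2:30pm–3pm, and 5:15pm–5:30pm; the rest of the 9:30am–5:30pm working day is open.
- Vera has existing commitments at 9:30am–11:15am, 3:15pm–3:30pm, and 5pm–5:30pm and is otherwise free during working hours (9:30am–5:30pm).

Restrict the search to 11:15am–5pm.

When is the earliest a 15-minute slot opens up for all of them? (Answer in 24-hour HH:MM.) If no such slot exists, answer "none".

Diego free within 09:30–17:30: 10:30–12:00, 12:15–16:15.
Ulrich free within 09:30–17:30: 09:30–12:00, 13:45–14:30, 15:00–17:15.
Vera free within 09:30–17:30: 11:15–15:15, 15:30–17:00.
Maya ∩ Diego: 10:30–11:00, 12:30–13:45, 14:00–14:15, 15:45–16:15.
Maya ∩ Diego ∩ Ulrich: 10:30–11:00, 14:00–14:15, 15:45–16:15.
Maya ∩ Diego ∩ Ulrich ∩ Vera: 14:00–14:15, 15:45–16:15.
Restricted to 11:15–17:00: 14:00–14:15, 15:45–16:15.
Windows ≥ 15 min: 14:00–14:15, 15:45–16:15.
Earliest such window starts at 14:00.

14:00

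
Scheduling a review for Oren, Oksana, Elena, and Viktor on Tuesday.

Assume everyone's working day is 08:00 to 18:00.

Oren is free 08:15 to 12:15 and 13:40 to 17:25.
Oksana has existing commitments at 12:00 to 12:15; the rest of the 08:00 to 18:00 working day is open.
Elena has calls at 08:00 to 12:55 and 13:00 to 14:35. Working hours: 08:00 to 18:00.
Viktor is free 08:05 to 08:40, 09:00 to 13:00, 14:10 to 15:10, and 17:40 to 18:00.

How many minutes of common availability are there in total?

35 minutes

Oksana free within 08:00–18:00: 08:00–12:00, 12:15–18:00.
Elena free within 08:00–18:00: 12:55–13:00, 14:35–18:00.
Oren ∩ Oksana: 08:15–12:00, 13:40–17:25.
Oren ∩ Oksana ∩ Elena: 14:35–17:25.
Oren ∩ Oksana ∩ Elena ∩ Viktor: 14:35–15:10.
Total common minutes: 35.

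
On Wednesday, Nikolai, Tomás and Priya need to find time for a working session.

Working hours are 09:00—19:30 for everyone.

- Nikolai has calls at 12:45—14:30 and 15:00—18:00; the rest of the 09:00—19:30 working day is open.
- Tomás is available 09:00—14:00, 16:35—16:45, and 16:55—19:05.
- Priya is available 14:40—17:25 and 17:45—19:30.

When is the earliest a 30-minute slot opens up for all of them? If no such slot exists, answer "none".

Nikolai free within 09:00–19:30: 09:00–12:45, 14:30–15:00, 18:00–19:30.
Nikolai ∩ Tomás: 09:00–12:45, 18:00–19:05.
Nikolai ∩ Tomás ∩ Priya: 18:00–19:05.
Windows ≥ 30 min: 18:00–19:05.
Earliest such window starts at 18:00.

18:00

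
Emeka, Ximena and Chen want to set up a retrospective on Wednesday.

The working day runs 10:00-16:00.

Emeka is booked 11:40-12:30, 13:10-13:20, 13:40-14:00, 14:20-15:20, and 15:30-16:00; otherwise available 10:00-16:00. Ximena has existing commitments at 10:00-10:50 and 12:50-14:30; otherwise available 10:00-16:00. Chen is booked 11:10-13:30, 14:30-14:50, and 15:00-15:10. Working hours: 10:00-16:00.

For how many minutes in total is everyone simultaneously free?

Emeka free within 10:00–16:00: 10:00–11:40, 12:30–13:10, 13:20–13:40, 14:00–14:20, 15:20–15:30.
Ximena free within 10:00–16:00: 10:50–12:50, 14:30–16:00.
Chen free within 10:00–16:00: 10:00–11:10, 13:30–14:30, 14:50–15:00, 15:10–16:00.
Emeka ∩ Ximena: 10:50–11:40, 12:30–12:50, 15:20–15:30.
Emeka ∩ Ximena ∩ Chen: 10:50–11:10, 15:20–15:30.
Total common minutes: 20 + 10 = 30.

30 minutes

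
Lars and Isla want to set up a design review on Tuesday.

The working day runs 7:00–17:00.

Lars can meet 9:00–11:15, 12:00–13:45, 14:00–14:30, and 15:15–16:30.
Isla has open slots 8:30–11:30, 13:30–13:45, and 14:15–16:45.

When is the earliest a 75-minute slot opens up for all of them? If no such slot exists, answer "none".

09:00

Lars ∩ Isla: 09:00–11:15, 13:30–13:45, 14:15–14:30, 15:15–16:30.
Windows ≥ 75 min: 09:00–11:15, 15:15–16:30.
Earliest such window starts at 09:00.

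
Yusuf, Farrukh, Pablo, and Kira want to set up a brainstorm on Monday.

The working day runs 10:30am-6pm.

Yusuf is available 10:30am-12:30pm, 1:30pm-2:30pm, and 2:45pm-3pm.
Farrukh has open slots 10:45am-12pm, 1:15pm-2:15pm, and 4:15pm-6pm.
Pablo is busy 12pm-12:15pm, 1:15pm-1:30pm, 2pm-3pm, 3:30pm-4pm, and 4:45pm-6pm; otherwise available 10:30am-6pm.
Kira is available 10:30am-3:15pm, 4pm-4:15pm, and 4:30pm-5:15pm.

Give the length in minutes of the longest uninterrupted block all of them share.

Pablo free within 10:30–18:00: 10:30–12:00, 12:15–13:15, 13:30–14:00, 15:00–15:30, 16:00–16:45.
Yusuf ∩ Farrukh: 10:45–12:00, 13:30–14:15.
Yusuf ∩ Farrukh ∩ Pablo: 10:45–12:00, 13:30–14:00.
Yusuf ∩ Farrukh ∩ Pablo ∩ Kira: 10:45–12:00, 13:30–14:00.
Common window lengths: 75, 30 min; longest is 75.

75 minutes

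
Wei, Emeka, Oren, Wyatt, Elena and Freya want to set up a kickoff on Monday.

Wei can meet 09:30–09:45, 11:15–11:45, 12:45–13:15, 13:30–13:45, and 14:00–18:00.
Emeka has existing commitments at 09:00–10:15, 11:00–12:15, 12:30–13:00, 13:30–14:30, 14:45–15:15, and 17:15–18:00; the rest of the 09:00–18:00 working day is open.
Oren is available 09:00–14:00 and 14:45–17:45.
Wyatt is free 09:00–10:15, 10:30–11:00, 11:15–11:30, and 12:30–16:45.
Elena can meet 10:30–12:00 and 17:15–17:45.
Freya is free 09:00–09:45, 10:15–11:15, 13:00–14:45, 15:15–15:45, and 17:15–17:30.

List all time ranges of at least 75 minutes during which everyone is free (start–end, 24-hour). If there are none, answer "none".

Emeka free within 09:00–18:00: 10:15–11:00, 12:15–12:30, 13:00–13:30, 14:30–14:45, 15:15–17:15.
Wei ∩ Emeka: 13:00–13:15, 14:30–14:45, 15:15–17:15.
Wei ∩ Emeka ∩ Oren: 13:00–13:15, 15:15–17:15.
Wei ∩ Emeka ∩ Oren ∩ Wyatt: 13:00–13:15, 15:15–16:45.
Wei ∩ Emeka ∩ Oren ∩ Wyatt ∩ Elena: (none).
Wei ∩ Emeka ∩ Oren ∩ Wyatt ∩ Elena ∩ Freya: (none).
Windows ≥ 75 min: (none).

none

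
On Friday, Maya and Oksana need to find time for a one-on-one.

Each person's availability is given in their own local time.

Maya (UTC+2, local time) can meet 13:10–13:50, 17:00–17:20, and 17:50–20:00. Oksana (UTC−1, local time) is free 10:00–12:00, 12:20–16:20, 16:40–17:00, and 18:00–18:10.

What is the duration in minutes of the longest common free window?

90 minutes

Maya → UTC: 11:10–11:50, 15:00–15:20, 15:50–18:00.
Oksana → UTC: 11:00–13:00, 13:20–17:20, 17:40–18:00, 19:00–19:10.
Maya ∩ Oksana: 11:10–11:50, 15:00–15:20, 15:50–17:20, 17:40–18:00.
Common window lengths: 40, 20, 90, 20 min; longest is 90.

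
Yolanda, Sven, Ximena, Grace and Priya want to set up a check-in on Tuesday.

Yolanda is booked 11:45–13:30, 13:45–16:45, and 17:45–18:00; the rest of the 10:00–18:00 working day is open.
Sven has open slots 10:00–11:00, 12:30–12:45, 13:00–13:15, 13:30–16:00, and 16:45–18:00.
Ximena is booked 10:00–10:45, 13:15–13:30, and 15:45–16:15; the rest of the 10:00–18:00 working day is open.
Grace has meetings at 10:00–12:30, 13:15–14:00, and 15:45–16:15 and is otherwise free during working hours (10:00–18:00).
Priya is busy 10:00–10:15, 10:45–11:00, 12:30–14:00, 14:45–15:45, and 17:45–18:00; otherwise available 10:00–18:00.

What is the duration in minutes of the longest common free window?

60 minutes

Yolanda free within 10:00–18:00: 10:00–11:45, 13:30–13:45, 16:45–17:45.
Ximena free within 10:00–18:00: 10:45–13:15, 13:30–15:45, 16:15–18:00.
Grace free within 10:00–18:00: 12:30–13:15, 14:00–15:45, 16:15–18:00.
Priya free within 10:00–18:00: 10:15–10:45, 11:00–12:30, 14:00–14:45, 15:45–17:45.
Yolanda ∩ Sven: 10:00–11:00, 13:30–13:45, 16:45–17:45.
Yolanda ∩ Sven ∩ Ximena: 10:45–11:00, 13:30–13:45, 16:45–17:45.
Yolanda ∩ Sven ∩ Ximena ∩ Grace: 16:45–17:45.
Yolanda ∩ Sven ∩ Ximena ∩ Grace ∩ Priya: 16:45–17:45.
Single common window of 60 minutes.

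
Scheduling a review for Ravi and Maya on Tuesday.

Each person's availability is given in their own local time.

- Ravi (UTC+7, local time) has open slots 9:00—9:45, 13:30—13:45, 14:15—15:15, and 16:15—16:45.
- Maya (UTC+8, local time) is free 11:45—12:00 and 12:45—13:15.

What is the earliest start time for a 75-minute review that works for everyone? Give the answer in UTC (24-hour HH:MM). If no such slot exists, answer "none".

none

Ravi → UTC: 02:00–02:45, 06:30–06:45, 07:15–08:15, 09:15–09:45.
Maya → UTC: 03:45–04:00, 04:45–05:15.
Ravi ∩ Maya: (none).
Windows ≥ 75 min: (none).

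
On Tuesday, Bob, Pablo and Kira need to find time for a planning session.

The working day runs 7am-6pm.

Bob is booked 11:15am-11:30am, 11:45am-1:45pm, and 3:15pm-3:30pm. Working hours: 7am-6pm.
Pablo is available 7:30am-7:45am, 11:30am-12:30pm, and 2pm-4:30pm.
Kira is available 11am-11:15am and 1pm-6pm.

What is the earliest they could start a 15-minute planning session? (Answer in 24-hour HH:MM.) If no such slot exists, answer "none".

Bob free within 07:00–18:00: 07:00–11:15, 11:30–11:45, 13:45–15:15, 15:30–18:00.
Bob ∩ Pablo: 07:30–07:45, 11:30–11:45, 14:00–15:15, 15:30–16:30.
Bob ∩ Pablo ∩ Kira: 14:00–15:15, 15:30–16:30.
Windows ≥ 15 min: 14:00–15:15, 15:30–16:30.
Earliest such window starts at 14:00.

14:00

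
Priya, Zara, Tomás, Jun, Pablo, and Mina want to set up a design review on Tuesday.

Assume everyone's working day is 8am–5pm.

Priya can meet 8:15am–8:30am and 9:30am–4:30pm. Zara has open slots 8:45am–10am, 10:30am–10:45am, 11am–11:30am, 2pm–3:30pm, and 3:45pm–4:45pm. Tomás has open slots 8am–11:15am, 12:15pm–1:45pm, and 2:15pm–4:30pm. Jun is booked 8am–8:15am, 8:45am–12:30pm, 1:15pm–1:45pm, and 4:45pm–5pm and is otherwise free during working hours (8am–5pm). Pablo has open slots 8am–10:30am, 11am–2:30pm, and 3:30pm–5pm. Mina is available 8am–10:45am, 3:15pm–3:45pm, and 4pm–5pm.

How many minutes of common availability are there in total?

Jun free within 08:00–17:00: 08:15–08:45, 12:30–13:15, 13:45–16:45.
Priya ∩ Zara: 09:30–10:00, 10:30–10:45, 11:00–11:30, 14:00–15:30, 15:45–16:30.
Priya ∩ Zara ∩ Tomás: 09:30–10:00, 10:30–10:45, 11:00–11:15, 14:15–15:30, 15:45–16:30.
Priya ∩ Zara ∩ Tomás ∩ Jun: 14:15–15:30, 15:45–16:30.
Priya ∩ Zara ∩ Tomás ∩ Jun ∩ Pablo: 14:15–14:30, 15:45–16:30.
Priya ∩ Zara ∩ Tomás ∩ Jun ∩ Pablo ∩ Mina: 16:00–16:30.
Total common minutes: 30.

30 minutes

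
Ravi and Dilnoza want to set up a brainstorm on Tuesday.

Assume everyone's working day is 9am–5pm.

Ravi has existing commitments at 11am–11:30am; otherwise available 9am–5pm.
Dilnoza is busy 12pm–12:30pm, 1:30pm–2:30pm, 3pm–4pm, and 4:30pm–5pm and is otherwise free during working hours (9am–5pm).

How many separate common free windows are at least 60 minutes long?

2

Ravi free within 09:00–17:00: 09:00–11:00, 11:30–17:00.
Dilnoza free within 09:00–17:00: 09:00–12:00, 12:30–13:30, 14:30–15:00, 16:00–16:30.
Ravi ∩ Dilnoza: 09:00–11:00, 11:30–12:00, 12:30–13:30, 14:30–15:00, 16:00–16:30.
Windows ≥ 60 min: 09:00–11:00, 12:30–13:30.
That's 2 windows.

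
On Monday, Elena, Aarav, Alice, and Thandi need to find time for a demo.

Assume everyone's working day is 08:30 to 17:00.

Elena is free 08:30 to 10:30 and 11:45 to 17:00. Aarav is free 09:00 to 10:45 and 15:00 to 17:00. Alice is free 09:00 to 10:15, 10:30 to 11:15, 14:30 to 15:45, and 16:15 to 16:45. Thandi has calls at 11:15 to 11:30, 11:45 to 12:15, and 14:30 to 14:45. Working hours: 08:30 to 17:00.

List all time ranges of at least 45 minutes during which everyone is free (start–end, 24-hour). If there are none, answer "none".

09:00–10:15, 15:00–15:45

Thandi free within 08:30–17:00: 08:30–11:15, 11:30–11:45, 12:15–14:30, 14:45–17:00.
Elena ∩ Aarav: 09:00–10:30, 15:00–17:00.
Elena ∩ Aarav ∩ Alice: 09:00–10:15, 15:00–15:45, 16:15–16:45.
Elena ∩ Aarav ∩ Alice ∩ Thandi: 09:00–10:15, 15:00–15:45, 16:15–16:45.
Windows ≥ 45 min: 09:00–10:15, 15:00–15:45.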